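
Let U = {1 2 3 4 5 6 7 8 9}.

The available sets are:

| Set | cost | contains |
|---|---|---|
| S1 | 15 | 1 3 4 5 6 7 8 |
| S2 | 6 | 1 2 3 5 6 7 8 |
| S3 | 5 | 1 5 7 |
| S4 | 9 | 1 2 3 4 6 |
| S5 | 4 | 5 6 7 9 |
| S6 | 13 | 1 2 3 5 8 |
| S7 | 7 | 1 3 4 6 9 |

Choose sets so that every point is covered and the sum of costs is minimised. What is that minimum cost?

13

S2, S7 together cover every point (S2 ∪ S7 = {1, 2, 3, 4, 5, 6, 7, 8, 9}); total cost 6 + 7 = 13.
No covering selection has total cost below 13.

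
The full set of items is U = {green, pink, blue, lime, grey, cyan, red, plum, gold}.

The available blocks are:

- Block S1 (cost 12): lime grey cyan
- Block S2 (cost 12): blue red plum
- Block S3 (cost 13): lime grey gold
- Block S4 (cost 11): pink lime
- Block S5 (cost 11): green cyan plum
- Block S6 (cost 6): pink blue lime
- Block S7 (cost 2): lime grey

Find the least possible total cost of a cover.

42

S2, S3, S5, S6 together cover every item (S2 ∪ S3 ∪ S5 ∪ S6 = {green, pink, blue, lime, grey, cyan, red, plum, gold}); total cost 12 + 13 + 11 + 6 = 42.
The greedy pick S7, S6, S5, S2, S3 costs 44; no covering selection beats 42.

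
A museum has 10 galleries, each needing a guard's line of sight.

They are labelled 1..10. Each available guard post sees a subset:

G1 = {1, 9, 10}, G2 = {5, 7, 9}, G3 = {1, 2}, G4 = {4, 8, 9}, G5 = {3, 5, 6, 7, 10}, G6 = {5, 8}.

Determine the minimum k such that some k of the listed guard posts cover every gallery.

G3 and G4 and G5 together: G3 ∪ G4 ∪ G5 = {1, 2, 3, 4, 5, 6, 7, 8, 9, 10} — every gallery is covered.
Only G3 contains 2, so G3 is forced; the remaining 8 galleries need at least 2 more guard posts (each remaining guard post adds at most 5) — so at least 3 guard posts are needed, and 3 is optimal.

3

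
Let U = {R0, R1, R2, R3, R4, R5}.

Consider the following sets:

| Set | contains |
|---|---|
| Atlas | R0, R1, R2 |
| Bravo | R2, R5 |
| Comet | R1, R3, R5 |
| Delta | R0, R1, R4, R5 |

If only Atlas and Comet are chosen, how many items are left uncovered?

1

Union of Atlas, Comet = {R0, R1, R2, R3, R5}.
Not covered: R4 — 1 item.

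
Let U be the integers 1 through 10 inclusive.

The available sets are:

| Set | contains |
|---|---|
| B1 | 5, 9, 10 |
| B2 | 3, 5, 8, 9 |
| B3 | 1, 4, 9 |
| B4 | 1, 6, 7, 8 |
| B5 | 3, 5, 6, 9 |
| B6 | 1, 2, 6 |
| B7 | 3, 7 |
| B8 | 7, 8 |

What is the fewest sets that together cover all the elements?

5

B1 and B2 and B3 and B6 and B8 together: B1 ∪ B2 ∪ B3 ∪ B6 ∪ B8 = {1, 2, 3, 4, 5, 6, 7, 8, 9, 10} — every element is covered.
No 4 of the 8 sets cover everything (all 70 combinations miss at least one element), so 5 is optimal.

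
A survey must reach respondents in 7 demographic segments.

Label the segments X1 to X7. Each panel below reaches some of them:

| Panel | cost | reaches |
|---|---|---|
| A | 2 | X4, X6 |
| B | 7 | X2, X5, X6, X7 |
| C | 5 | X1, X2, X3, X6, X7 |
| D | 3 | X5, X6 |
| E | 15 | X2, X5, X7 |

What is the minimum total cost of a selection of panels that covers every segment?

A, C, D together cover every segment (A ∪ C ∪ D = {X1, X2, X3, X4, X5, X6, X7}); total cost 2 + 5 + 3 = 10.
No covering selection has total cost below 10.

10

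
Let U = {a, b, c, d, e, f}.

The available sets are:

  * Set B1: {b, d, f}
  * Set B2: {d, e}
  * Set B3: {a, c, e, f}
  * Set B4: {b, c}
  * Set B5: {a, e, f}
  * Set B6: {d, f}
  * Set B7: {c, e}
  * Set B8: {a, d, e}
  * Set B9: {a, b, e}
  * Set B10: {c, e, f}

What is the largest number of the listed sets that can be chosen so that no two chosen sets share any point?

2

B6, B7 are pairwise disjoint (B6={d,f}; B7={c,e}).
Every remaining set overlaps one of these, and no 3 of the listed sets are pairwise disjoint, so 2 is the maximum.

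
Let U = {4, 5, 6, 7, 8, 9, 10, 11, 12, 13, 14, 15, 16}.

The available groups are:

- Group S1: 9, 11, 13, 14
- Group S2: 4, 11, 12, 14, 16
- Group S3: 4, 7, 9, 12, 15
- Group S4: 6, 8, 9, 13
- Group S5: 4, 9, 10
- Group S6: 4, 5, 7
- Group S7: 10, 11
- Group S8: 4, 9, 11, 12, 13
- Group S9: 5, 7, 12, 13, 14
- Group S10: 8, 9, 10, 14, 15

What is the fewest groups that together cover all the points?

4

S2, S4, S9, and S10 cover everything between them: the union {4, 5, 6, 7, 8, 9, 10, 11, 12, 13, 14, 15, 16} is all of U.
No 3 of the 10 groups cover everything (all 120 combinations miss at least one point), so 4 is optimal.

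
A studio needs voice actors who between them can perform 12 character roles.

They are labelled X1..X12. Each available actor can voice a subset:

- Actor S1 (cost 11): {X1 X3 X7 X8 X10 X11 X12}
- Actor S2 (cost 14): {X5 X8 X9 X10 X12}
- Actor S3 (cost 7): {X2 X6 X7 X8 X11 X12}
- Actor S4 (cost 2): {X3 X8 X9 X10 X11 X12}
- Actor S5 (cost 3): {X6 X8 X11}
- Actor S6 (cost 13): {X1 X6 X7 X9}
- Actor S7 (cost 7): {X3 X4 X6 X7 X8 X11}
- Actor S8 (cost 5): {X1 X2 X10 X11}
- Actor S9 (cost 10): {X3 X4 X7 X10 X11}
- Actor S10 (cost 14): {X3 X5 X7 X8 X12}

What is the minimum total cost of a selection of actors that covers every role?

S2, S7, S8 together cover every role (S2 ∪ S7 ∪ S8 = {X1, X2, X3, X4, X5, X6, X7, X8, X9, X10, X11, X12}); total cost 14 + 7 + 5 = 26.
The greedy pick S4, S3, S8, S7, S2 costs 35; no covering selection beats 26.

26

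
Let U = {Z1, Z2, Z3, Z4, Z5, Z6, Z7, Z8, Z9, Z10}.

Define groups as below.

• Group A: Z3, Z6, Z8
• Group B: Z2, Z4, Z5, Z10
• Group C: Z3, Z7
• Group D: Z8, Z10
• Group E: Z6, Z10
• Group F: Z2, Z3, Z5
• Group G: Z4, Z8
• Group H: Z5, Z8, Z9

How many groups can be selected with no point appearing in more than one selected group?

3

C, E, G are pairwise disjoint (C={Z3,Z7}; E={Z6,Z10}; G={Z4,Z8}).
Every remaining group overlaps one of these, and no 4 of the listed groups are pairwise disjoint, so 3 is the maximum.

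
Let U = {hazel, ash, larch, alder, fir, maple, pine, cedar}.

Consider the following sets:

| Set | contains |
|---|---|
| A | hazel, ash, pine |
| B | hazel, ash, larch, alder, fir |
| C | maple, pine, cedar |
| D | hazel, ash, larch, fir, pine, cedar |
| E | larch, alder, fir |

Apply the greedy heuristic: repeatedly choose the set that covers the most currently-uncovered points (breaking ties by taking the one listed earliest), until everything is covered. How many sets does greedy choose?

3

Greedy: pick D (covers 6 new) → pick B (covers 1 new) → pick C (covers 1 new). Total picks: 3.
(The true minimum cover uses only 2 sets, so greedy is not optimal here.)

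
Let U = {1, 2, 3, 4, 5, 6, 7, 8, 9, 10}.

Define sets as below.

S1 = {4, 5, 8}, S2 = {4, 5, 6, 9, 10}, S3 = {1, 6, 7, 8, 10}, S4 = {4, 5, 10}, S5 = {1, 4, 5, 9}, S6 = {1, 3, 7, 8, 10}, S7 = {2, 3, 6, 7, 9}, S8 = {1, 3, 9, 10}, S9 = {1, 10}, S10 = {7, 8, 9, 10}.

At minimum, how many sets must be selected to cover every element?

S1 and S7 and S8 together: S1 ∪ S7 ∪ S8 = {1, 2, 3, 4, 5, 6, 7, 8, 9, 10} — every element is covered.
Only S7 contains 2, so S7 is forced; the remaining 5 elements need at least 2 more sets (each remaining set adds at most 3) — so at least 3 sets are needed, and 3 is optimal.

3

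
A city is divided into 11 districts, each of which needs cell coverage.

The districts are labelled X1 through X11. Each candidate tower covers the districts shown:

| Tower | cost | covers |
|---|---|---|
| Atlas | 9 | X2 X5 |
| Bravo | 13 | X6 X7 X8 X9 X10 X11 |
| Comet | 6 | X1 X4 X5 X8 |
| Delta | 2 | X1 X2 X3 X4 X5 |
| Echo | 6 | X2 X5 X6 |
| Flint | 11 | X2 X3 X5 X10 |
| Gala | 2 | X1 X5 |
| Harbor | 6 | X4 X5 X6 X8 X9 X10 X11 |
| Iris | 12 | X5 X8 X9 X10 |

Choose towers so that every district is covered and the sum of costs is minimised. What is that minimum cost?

15

Bravo, Delta together cover every district (Bravo ∪ Delta = {X1, X2, X3, X4, X5, X6, X7, X8, X9, X10, X11}); total cost 13 + 2 = 15.
The greedy pick Delta, Harbor, Bravo costs 21; no covering selection beats 15.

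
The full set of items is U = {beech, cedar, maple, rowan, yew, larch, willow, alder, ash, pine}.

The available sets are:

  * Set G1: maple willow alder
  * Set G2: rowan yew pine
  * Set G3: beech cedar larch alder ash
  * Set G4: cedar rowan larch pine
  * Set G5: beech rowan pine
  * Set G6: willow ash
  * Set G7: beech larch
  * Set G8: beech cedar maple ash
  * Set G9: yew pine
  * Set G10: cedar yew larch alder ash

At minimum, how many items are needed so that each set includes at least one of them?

4

H = {beech, yew, larch, willow} meets every set (each contains at least one member of H), and |H| = 4.
No choice of 3 items meets every set, so 4 is the minimum.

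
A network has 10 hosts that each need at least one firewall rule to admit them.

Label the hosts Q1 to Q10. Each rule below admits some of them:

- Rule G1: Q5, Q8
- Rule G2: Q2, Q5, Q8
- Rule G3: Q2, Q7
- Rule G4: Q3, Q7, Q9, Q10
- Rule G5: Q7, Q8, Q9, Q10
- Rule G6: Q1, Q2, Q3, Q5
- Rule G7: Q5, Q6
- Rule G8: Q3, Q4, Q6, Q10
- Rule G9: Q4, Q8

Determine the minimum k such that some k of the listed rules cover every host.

G5 and G6 and G8 together: G5 ∪ G6 ∪ G8 = {Q1, Q2, Q3, Q4, Q5, Q6, Q7, Q8, Q9, Q10} — every host is covered.
Each rule has at most 4 hosts, and 2·4 = 8 < 10 — so at least 3 rules are needed, and 3 is optimal.

3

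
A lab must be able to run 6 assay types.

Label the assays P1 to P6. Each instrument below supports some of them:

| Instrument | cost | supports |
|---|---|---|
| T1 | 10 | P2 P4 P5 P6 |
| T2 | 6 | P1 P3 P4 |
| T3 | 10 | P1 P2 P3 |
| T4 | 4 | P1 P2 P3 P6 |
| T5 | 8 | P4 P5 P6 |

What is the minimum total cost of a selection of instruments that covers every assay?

12

T4, T5 together cover every assay (T4 ∪ T5 = {P1, P2, P3, P4, P5, P6}); total cost 4 + 8 = 12.
No covering selection has total cost below 12.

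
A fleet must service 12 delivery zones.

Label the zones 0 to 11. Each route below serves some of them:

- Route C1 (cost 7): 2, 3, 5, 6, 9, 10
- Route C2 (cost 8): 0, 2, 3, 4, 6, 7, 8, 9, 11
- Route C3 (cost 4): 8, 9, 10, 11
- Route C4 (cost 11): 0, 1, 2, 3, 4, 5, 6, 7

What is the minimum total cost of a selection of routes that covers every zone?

C3, C4 together cover every zone (C3 ∪ C4 = {0, 1, 2, 3, 4, 5, 6, 7, 8, 9, 10, 11}); total cost 4 + 11 = 15.
The greedy pick C2, C1, C4 costs 26; no covering selection beats 15.

15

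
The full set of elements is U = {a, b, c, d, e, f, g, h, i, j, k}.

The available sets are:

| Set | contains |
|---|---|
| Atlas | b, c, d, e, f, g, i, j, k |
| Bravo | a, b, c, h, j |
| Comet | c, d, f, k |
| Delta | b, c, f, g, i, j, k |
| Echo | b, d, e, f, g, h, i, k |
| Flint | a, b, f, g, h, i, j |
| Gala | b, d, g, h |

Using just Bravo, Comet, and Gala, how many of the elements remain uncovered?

2

Union of Bravo, Comet, Gala = {a, b, c, d, f, g, h, j, k}.
Not covered: e, i — 2 elements.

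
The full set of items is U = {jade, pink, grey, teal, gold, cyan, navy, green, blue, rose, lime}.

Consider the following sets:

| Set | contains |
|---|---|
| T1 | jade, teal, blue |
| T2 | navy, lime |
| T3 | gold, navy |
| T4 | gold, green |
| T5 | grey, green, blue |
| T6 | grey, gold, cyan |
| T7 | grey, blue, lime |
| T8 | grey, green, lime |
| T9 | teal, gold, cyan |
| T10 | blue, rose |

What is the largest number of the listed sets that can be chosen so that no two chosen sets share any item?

T1, T2, T4 are pairwise disjoint (T1={jade,teal,blue}; T2={navy,lime}; T4={gold,green}).
Every remaining set overlaps one of these, and no 4 of the listed sets are pairwise disjoint, so 3 is the maximum.

3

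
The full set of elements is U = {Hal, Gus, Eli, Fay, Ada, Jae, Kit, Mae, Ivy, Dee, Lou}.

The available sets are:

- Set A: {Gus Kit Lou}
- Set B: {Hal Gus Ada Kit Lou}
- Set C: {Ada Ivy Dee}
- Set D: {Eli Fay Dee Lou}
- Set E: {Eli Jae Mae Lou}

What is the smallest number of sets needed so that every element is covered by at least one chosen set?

B and C and D and E together: B ∪ C ∪ D ∪ E = {Hal, Gus, Eli, Fay, Ada, Jae, Kit, Mae, Ivy, Dee, Lou} — every element is covered.
No 3 of the 5 sets cover everything (all 10 combinations miss at least one element), so 4 is optimal.

4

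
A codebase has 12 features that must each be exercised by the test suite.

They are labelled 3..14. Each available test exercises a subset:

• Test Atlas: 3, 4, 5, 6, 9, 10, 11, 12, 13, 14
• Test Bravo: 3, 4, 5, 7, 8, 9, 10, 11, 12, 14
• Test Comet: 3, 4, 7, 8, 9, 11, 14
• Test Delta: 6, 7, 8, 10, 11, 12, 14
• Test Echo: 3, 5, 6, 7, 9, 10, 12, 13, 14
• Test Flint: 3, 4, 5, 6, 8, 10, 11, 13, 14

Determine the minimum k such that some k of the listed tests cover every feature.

2

Take {Atlas, Delta}. Their union is {3, 4, 5, 6, 7, 8, 9, 10, 11, 12, 13, 14}, which is all 12 features.
No single test has all 12 features (the largest, Atlas, has 10), so 2 is optimal.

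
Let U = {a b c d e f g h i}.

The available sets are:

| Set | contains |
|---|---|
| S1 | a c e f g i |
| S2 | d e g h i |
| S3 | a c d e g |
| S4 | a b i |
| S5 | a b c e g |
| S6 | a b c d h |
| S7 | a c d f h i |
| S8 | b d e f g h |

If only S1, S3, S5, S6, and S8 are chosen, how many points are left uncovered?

Union of S1, S3, S5, S6, S8 = {a, b, c, d, e, f, g, h, i} — that's every point, so 0 are uncovered.

0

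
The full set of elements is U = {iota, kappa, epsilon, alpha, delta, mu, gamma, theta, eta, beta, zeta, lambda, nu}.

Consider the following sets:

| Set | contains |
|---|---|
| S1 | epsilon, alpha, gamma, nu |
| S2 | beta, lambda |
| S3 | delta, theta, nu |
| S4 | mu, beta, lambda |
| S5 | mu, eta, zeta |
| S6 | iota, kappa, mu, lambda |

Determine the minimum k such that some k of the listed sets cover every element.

5

S1 and S2 and S3 and S5 and S6 together: S1 ∪ S2 ∪ S3 ∪ S5 ∪ S6 = {iota, kappa, epsilon, alpha, delta, mu, gamma, theta, eta, beta, zeta, lambda, nu} — every element is covered.
No 4 of the 6 sets cover everything (all 15 combinations miss at least one element), so 5 is optimal.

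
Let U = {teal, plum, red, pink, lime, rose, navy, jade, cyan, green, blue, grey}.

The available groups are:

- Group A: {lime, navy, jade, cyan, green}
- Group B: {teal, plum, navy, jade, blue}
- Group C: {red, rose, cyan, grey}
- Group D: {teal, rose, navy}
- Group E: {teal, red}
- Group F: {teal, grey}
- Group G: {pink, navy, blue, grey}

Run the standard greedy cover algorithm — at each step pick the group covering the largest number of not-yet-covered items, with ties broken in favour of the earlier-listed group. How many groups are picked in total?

4

Greedy: pick A (covers 5 new) → pick B (covers 3 new) → pick C (covers 3 new) → pick G (covers 1 new). Total picks: 4.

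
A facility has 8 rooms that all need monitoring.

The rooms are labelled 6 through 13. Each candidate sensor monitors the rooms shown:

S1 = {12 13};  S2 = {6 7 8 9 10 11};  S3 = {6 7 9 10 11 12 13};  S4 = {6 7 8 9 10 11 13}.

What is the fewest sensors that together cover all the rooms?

S1 and S2 together: S1 ∪ S2 = {6, 7, 8, 9, 10, 11, 12, 13} — every room is covered.
No single sensor has all 8 rooms (the largest, S3, has 7), so 2 is optimal.

2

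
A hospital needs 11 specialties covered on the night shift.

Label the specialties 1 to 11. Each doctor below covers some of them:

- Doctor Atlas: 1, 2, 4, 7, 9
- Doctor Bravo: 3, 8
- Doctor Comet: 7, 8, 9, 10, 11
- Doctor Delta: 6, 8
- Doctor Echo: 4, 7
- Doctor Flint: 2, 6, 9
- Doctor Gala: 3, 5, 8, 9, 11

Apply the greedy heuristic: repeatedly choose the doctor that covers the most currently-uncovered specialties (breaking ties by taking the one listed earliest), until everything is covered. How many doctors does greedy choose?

4

Greedy: pick Atlas (covers 5 new) → pick Gala (covers 4 new) → pick Comet (covers 1 new) → pick Delta (covers 1 new). Total picks: 4.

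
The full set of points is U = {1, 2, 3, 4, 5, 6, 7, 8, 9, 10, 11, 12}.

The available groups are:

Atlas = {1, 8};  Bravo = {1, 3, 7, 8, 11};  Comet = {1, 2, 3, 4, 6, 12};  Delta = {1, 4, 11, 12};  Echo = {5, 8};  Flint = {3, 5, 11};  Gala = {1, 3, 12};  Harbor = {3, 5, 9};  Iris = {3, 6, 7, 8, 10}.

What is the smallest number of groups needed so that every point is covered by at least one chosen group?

Comet and Delta and Harbor and Iris together: Comet ∪ Delta ∪ Harbor ∪ Iris = {1, 2, 3, 4, 5, 6, 7, 8, 9, 10, 11, 12} — every point is covered.
No 3 of the 9 groups cover everything (all 84 combinations miss at least one point), so 4 is optimal.

4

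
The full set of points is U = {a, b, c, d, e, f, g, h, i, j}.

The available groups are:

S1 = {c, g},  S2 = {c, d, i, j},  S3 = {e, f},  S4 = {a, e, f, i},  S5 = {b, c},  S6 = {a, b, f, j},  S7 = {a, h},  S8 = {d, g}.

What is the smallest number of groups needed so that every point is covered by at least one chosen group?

5

S2, S4, S5, S7, and S8 cover everything between them: the union {a, b, c, d, e, f, g, h, i, j} is all of U.
No 4 of the 8 groups cover everything (all 70 combinations miss at least one point), so 5 is optimal.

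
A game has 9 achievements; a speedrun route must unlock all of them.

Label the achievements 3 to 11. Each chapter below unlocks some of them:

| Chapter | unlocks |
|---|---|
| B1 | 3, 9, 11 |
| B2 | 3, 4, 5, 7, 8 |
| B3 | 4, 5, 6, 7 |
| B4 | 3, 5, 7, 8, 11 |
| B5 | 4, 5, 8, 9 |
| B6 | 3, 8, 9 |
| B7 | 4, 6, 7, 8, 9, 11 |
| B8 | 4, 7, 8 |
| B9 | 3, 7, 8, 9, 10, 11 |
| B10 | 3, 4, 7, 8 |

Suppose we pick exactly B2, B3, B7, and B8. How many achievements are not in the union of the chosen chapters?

1

Union of B2, B3, B7, B8 = {3, 4, 5, 6, 7, 8, 9, 11}.
Not covered: 10 — 1 achievement.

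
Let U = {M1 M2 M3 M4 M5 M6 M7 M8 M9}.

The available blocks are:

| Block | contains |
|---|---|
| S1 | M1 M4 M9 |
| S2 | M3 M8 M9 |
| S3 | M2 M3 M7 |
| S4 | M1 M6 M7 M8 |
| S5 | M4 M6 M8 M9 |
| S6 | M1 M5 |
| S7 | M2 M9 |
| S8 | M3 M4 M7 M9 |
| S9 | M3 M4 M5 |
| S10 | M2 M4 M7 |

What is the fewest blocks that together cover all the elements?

3

S4, S7, and S9 cover everything between them: the union {M1, M2, M3, M4, M5, M6, M7, M8, M9} is all of U.
Each block has at most 4 elements, and 2·4 = 8 < 9 — so at least 3 blocks are needed, and 3 is optimal.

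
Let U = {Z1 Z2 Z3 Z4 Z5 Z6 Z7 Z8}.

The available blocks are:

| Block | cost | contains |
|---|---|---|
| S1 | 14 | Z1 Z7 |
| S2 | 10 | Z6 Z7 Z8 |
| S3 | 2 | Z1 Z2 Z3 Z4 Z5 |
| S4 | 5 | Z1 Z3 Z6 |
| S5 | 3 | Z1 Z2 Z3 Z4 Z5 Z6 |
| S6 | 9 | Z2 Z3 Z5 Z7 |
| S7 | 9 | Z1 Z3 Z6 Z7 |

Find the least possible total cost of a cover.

12

S2, S3 together cover every point (S2 ∪ S3 = {Z1, Z2, Z3, Z4, Z5, Z6, Z7, Z8}); total cost 10 + 2 = 12.
The greedy pick S3, S5, S2 costs 15; no covering selection beats 12.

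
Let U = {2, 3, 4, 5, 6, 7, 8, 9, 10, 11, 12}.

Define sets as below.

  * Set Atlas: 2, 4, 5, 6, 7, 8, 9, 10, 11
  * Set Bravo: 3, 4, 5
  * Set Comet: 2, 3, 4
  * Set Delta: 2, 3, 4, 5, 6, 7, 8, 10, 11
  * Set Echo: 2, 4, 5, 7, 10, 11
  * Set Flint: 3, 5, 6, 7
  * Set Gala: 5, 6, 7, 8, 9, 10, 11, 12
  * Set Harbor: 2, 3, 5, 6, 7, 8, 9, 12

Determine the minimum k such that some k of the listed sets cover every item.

Delta and Harbor cover everything between them: the union {2, 3, 4, 5, 6, 7, 8, 9, 10, 11, 12} is all of U.
No single set has all 11 items (the largest, Atlas, has 9), so 2 is optimal.

2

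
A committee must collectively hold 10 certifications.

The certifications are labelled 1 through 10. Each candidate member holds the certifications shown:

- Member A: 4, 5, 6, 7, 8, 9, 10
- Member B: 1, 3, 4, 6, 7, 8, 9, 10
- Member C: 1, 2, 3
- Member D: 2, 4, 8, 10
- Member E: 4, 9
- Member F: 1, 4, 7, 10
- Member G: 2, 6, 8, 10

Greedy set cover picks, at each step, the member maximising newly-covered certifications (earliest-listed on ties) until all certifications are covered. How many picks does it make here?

Greedy: pick B (covers 8 new) → pick A (covers 1 new) → pick C (covers 1 new). Total picks: 3.
(The true minimum cover uses only 2 members, so greedy is not optimal here.)

3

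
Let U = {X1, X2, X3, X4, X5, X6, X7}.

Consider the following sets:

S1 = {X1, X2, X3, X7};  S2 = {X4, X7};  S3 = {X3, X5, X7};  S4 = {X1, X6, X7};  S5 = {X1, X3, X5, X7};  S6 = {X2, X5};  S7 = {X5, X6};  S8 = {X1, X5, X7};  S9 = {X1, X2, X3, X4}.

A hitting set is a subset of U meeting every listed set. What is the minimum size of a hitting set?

Take H = {X1, X5, X7}. Each listed set contains at least one of these, so H is a hitting set of size 3.
No choice of 2 elements meets every set, so 3 is the minimum.

3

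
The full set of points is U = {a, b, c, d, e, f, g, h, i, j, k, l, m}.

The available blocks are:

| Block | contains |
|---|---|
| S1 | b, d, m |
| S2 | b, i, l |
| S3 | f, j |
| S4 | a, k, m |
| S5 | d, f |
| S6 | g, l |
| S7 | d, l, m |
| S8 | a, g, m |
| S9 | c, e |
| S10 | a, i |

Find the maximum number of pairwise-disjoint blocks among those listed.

5

S1, S3, S6, S9, S10 are pairwise disjoint (S1={b,d,m}; S3={f,j}; S6={g,l}; S9={c,e}; S10={a,i}).
Every remaining block overlaps one of these, and no 6 of the listed blocks are pairwise disjoint, so 5 is the maximum.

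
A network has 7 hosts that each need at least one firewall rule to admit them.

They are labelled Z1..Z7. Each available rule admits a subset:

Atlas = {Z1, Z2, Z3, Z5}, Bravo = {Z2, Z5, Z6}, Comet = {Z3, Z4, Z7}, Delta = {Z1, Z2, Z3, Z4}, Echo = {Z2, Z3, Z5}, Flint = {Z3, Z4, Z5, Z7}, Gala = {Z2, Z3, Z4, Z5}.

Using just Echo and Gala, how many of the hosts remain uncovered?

3

Union of Echo, Gala = {Z2, Z3, Z4, Z5}.
Not covered: Z1, Z6, Z7 — 3 hosts.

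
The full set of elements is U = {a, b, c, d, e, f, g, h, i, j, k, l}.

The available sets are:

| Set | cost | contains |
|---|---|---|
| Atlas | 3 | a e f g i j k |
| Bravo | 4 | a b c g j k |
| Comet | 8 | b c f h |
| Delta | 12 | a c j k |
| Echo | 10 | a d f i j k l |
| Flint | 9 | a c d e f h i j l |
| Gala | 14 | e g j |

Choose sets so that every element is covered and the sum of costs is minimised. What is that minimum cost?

Bravo, Flint together cover every element (Bravo ∪ Flint = {a, b, c, d, e, f, g, h, i, j, k, l}); total cost 4 + 9 = 13.
The greedy pick Atlas, Bravo, Flint costs 16; no covering selection beats 13.

13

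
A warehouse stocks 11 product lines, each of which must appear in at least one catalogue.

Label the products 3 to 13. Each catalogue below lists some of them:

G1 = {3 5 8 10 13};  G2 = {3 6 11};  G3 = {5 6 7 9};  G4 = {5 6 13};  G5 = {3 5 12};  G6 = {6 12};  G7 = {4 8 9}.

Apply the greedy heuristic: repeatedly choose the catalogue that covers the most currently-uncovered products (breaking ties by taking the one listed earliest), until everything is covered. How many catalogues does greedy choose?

Greedy: pick G1 (covers 5 new) → pick G3 (covers 3 new) → pick G2 (covers 1 new) → pick G5 (covers 1 new) → pick G7 (covers 1 new). Total picks: 5.

5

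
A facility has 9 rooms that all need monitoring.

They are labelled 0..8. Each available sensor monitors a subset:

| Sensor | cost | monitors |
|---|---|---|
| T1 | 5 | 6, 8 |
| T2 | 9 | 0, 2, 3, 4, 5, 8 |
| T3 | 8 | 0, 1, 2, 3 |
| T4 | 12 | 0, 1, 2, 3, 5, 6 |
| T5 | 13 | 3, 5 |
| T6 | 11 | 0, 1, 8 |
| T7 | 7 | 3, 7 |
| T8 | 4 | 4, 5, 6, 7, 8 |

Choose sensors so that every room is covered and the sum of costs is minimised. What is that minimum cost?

12

T3, T8 together cover every room (T3 ∪ T8 = {0, 1, 2, 3, 4, 5, 6, 7, 8}); total cost 8 + 4 = 12.
No covering selection has total cost below 12.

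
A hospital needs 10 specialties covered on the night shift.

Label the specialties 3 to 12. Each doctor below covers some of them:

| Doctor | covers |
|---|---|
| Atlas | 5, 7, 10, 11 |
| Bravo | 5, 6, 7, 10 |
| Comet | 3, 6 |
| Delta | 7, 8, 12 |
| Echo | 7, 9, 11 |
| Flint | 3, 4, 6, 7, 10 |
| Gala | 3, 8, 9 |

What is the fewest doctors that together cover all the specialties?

4

Take {Atlas, Delta, Echo, Flint}. Their union is {3, 4, 5, 6, 7, 8, 9, 10, 11, 12}, which is all 10 specialties.
Only Flint contains 4, so Flint is forced; the remaining 5 specialties need at least 3 more doctors (each remaining doctor adds at most 2) — so at least 4 doctors are needed, and 4 is optimal.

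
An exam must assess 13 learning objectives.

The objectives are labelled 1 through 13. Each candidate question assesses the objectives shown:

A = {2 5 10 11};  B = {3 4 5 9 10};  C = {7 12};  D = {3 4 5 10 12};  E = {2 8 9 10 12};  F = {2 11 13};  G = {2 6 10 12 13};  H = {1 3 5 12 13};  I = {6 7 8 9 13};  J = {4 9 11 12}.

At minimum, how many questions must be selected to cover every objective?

Take {G, H, I, J}. Their union is {1, 2, 3, 4, 5, 6, 7, 8, 9, 10, 11, 12, 13}, which is all 13 objectives.
No 3 of the 10 questions cover everything (all 120 combinations miss at least one objective), so 4 is optimal.

4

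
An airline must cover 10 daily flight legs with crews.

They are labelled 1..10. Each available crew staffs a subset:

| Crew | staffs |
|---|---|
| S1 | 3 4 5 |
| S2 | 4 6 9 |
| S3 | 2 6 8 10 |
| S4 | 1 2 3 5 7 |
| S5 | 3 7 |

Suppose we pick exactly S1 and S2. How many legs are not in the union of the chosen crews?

5

Union of S1, S2 = {3, 4, 5, 6, 9}.
Not covered: 1, 2, 7, 8, 10 — 5 legs.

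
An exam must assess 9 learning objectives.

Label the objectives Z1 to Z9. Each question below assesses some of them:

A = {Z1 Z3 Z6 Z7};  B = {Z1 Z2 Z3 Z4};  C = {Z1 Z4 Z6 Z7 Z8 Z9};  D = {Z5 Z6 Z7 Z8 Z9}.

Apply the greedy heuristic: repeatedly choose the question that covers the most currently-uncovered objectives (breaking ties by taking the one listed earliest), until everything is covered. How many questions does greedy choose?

Greedy: pick C (covers 6 new) → pick B (covers 2 new) → pick D (covers 1 new). Total picks: 3.
(The true minimum cover uses only 2 questions, so greedy is not optimal here.)

3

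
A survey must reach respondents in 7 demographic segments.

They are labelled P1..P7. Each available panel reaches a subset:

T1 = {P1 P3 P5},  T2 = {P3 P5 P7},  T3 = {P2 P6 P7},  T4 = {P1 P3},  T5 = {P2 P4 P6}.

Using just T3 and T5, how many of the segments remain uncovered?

Union of T3, T5 = {P2, P4, P6, P7}.
Not covered: P1, P3, P5 — 3 segments.

3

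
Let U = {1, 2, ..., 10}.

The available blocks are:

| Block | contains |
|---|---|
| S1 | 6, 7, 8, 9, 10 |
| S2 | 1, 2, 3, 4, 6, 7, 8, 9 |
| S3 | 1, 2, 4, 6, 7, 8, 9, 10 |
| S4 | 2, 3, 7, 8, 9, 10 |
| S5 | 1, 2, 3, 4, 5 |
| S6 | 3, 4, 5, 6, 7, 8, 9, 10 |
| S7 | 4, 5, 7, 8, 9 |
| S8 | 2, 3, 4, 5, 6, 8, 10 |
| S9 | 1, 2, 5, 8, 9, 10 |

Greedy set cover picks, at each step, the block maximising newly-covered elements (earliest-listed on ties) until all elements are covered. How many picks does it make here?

2

Greedy: pick S2 (covers 8 new) → pick S6 (covers 2 new). Total picks: 2.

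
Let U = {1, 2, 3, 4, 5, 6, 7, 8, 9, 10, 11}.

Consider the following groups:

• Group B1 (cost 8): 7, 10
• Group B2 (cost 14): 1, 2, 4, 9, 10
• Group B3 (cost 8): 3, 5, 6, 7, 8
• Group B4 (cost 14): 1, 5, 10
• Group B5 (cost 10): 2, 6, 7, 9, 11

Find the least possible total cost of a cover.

B2, B3, B5 together cover every point (B2 ∪ B3 ∪ B5 = {1, 2, 3, 4, 5, 6, 7, 8, 9, 10, 11}); total cost 14 + 8 + 10 = 32.
No covering selection has total cost below 32.

32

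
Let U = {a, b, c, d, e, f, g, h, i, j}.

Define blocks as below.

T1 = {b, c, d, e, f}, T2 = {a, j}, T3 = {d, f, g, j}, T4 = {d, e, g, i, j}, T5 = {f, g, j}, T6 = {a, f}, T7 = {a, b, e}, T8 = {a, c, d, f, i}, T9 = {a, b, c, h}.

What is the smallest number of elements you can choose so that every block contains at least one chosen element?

3

Take T = {a, c, j}. Each listed block contains at least one of these, so T is a hitting set of size 3.
No choice of 2 elements meets every block, so 3 is the minimum.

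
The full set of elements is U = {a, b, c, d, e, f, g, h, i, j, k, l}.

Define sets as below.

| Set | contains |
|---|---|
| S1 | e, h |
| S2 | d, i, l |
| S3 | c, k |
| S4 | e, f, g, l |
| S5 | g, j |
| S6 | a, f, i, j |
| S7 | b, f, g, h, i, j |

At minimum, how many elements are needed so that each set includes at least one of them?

T = {c, e, i, j} meets every set (each contains at least one member of T), and |T| = 4.
The sets S1, S2, S3, S5 are pairwise disjoint, so any hitting set needs a separate element for each — at least 4. Hence 4 is optimal.

4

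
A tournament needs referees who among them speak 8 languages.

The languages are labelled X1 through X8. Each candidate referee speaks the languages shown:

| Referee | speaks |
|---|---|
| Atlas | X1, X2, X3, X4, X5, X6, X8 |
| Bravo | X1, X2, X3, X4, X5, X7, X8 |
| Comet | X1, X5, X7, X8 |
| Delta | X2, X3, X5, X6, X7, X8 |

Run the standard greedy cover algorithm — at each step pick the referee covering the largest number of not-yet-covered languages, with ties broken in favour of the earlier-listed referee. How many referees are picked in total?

2

Greedy: pick Atlas (covers 7 new) → pick Bravo (covers 1 new). Total picks: 2.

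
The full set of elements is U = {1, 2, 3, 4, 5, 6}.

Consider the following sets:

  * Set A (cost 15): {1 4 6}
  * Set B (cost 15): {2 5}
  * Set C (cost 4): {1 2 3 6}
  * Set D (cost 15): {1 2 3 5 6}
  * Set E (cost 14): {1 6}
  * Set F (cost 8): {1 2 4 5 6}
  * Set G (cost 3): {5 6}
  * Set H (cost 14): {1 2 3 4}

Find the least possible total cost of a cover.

12

C, F together cover every element (C ∪ F = {1, 2, 3, 4, 5, 6}); total cost 4 + 8 = 12.
The greedy pick C, G, F costs 15; no covering selection beats 12.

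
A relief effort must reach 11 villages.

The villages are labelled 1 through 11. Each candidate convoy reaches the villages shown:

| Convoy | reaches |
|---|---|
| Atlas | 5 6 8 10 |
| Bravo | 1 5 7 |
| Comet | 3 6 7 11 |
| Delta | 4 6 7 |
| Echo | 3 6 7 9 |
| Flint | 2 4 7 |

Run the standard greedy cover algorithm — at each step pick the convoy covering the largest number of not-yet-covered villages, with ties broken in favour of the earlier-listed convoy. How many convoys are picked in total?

5

Greedy: pick Atlas (covers 4 new) → pick Comet (covers 3 new) → pick Flint (covers 2 new) → pick Bravo (covers 1 new) → pick Echo (covers 1 new). Total picks: 5.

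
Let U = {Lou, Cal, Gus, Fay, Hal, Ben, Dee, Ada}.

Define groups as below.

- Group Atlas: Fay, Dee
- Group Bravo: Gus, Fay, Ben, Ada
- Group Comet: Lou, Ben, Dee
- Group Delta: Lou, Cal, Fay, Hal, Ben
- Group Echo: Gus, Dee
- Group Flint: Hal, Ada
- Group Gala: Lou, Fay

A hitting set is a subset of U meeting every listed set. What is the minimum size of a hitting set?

3

Take H = {Fay, Dee, Ada}. Each listed group contains at least one of these, so H is a hitting set of size 3.
The groups Echo, Flint, Gala are pairwise disjoint, so any hitting set needs a separate item for each — at least 3. Hence 3 is optimal.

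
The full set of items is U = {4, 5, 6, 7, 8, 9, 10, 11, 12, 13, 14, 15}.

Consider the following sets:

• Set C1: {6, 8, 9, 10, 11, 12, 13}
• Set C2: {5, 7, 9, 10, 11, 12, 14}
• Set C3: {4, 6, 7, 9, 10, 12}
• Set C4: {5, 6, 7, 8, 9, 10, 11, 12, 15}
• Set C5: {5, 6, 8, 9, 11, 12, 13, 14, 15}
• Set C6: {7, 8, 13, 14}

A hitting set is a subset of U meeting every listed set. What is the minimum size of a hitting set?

2

The 2 items {12, 14} hit every set.
No single item lies in every set, so at least 2 are needed and 2 is optimal.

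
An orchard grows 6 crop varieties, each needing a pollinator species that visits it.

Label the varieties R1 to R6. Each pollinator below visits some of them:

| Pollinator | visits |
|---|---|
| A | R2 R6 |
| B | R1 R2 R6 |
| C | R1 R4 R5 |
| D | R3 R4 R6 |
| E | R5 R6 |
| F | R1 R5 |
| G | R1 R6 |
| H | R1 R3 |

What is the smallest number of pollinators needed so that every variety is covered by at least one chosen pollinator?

3

Take {B, D, F}. Their union is {R1, R2, R3, R4, R5, R6}, which is all 6 varieties.
No 2 of the 8 pollinators cover everything (all 28 combinations miss at least one variety), so 3 is optimal.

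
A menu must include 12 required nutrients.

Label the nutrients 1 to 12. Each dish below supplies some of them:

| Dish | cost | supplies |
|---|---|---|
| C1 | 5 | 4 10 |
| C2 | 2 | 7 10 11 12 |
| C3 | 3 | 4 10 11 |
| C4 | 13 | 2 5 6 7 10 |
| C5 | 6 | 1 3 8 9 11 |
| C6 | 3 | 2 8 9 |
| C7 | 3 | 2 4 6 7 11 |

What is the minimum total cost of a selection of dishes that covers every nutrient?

C2, C3, C4, C5 together cover every nutrient (C2 ∪ C3 ∪ C4 ∪ C5 = {1, 2, 3, 4, 5, 6, 7, 8, 9, 10, 11, 12}); total cost 2 + 3 + 13 + 6 = 24.
The greedy pick C2, C6, C7, C5, C4 costs 27; no covering selection beats 24.

24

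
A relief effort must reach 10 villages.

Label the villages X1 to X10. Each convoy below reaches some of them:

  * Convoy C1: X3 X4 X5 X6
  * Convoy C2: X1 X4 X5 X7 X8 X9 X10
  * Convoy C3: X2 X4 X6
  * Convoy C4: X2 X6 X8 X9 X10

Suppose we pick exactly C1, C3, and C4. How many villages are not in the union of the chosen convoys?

Union of C1, C3, C4 = {X2, X3, X4, X5, X6, X8, X9, X10}.
Not covered: X1, X7 — 2 villages.

2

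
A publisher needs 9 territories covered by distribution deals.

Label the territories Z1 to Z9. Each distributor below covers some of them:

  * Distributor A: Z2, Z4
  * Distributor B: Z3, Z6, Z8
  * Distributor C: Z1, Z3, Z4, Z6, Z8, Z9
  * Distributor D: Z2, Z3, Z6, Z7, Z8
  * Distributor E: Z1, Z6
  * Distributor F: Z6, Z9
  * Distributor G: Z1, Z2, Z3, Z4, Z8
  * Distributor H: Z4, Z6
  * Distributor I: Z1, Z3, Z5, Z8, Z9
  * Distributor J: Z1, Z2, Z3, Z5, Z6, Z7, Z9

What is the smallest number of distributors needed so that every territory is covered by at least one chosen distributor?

2

C and J together: C ∪ J = {Z1, Z2, Z3, Z4, Z5, Z6, Z7, Z8, Z9} — every territory is covered.
No single distributor has all 9 territories (the largest, J, has 7), so 2 is optimal.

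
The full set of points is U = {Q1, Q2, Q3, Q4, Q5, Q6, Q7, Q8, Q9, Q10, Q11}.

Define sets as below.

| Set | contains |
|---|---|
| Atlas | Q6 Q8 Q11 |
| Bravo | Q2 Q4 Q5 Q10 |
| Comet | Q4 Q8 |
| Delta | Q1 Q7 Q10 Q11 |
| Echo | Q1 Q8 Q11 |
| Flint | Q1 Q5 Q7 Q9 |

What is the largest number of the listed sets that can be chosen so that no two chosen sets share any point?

Bravo, Echo are pairwise disjoint (Bravo={Q2,Q4,Q5,Q10}; Echo={Q1,Q8,Q11}).
Every remaining set overlaps one of these, and no 3 of the listed sets are pairwise disjoint, so 2 is the maximum.

2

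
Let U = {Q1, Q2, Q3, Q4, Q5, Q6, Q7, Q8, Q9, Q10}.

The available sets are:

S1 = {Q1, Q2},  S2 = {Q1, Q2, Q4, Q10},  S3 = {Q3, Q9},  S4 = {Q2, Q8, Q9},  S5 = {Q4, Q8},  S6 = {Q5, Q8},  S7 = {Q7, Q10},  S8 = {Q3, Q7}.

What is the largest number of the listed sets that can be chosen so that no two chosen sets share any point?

4

S1, S3, S5, S7 are pairwise disjoint (S1={Q1,Q2}; S3={Q3,Q9}; S5={Q4,Q8}; S7={Q7,Q10}).
Every remaining set overlaps one of these, and no 5 of the listed sets are pairwise disjoint, so 4 is the maximum.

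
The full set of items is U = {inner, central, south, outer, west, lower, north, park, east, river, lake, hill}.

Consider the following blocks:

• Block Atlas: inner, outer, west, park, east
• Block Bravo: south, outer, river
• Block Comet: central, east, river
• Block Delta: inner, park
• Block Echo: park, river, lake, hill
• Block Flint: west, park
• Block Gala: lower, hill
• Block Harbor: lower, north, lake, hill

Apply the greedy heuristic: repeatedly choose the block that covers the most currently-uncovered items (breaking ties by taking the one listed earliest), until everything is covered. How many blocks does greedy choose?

Greedy: pick Atlas (covers 5 new) → pick Harbor (covers 4 new) → pick Bravo (covers 2 new) → pick Comet (covers 1 new). Total picks: 4.

4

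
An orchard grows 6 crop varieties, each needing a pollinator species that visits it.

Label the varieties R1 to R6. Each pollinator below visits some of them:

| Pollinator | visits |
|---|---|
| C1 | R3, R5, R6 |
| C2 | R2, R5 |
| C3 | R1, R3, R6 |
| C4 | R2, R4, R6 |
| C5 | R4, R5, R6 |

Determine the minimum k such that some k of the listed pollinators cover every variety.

3

Take {C1, C3, C4}. Their union is {R1, R2, R3, R4, R5, R6}, which is all 6 varieties.
Only C3 contains R1, so C3 is forced; the remaining 3 varieties need at least 2 more pollinators (each remaining pollinator adds at most 2) — so at least 3 pollinators are needed, and 3 is optimal.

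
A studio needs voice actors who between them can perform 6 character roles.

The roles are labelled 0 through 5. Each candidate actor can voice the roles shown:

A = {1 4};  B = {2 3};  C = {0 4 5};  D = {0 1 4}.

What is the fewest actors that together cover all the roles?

3

Take {A, B, C}. Their union is {0, 1, 2, 3, 4, 5}, which is all 6 roles.
Only B contains 2, so B is forced; the remaining 4 roles need at least 2 more actors (each remaining actor adds at most 3) — so at least 3 actors are needed, and 3 is optimal.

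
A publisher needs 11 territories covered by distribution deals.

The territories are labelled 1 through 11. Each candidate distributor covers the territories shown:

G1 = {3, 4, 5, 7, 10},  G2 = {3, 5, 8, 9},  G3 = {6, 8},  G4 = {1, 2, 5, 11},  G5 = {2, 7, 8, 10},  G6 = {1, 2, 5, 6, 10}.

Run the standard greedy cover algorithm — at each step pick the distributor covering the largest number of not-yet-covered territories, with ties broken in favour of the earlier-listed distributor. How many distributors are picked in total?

4

Greedy: pick G1 (covers 5 new) → pick G4 (covers 3 new) → pick G2 (covers 2 new) → pick G3 (covers 1 new). Total picks: 4.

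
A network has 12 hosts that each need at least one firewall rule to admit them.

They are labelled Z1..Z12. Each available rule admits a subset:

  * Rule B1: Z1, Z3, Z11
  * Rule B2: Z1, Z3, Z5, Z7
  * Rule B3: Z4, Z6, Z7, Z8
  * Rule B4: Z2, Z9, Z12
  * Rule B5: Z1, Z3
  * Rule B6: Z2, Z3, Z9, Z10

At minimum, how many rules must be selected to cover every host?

Take {B1, B2, B3, B4, B6}. Their union is {Z1, Z2, Z3, Z4, Z5, Z6, Z7, Z8, Z9, Z10, Z11, Z12}, which is all 12 hosts.
No 4 of the 6 rules cover everything (all 15 combinations miss at least one host), so 5 is optimal.

5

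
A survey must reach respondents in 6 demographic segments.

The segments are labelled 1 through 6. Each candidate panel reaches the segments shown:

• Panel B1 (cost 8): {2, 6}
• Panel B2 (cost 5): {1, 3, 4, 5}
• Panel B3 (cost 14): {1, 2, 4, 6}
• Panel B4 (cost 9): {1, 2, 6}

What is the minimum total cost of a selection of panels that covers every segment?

B1, B2 together cover every segment (B1 ∪ B2 = {1, 2, 3, 4, 5, 6}); total cost 8 + 5 = 13.
No covering selection has total cost below 13.

13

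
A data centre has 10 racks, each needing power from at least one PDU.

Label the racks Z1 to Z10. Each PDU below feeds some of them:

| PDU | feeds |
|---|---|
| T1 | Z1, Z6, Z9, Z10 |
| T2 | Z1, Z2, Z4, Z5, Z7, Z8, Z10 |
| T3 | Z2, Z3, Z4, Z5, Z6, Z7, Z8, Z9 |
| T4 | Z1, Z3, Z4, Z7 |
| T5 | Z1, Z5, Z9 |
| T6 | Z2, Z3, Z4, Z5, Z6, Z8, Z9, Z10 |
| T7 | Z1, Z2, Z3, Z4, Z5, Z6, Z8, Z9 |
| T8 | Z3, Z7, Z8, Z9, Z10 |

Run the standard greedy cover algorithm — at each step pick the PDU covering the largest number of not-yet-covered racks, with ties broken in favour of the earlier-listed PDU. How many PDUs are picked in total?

Greedy: pick T3 (covers 8 new) → pick T1 (covers 2 new). Total picks: 2.

2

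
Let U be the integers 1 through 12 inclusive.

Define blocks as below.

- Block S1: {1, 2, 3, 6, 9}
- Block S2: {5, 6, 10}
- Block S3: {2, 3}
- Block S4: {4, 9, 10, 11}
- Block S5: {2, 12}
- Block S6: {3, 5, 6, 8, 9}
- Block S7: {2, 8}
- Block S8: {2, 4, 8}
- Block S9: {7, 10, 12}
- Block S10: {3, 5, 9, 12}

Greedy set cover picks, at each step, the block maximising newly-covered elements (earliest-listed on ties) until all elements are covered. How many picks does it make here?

4

Greedy: pick S1 (covers 5 new) → pick S4 (covers 3 new) → pick S6 (covers 2 new) → pick S9 (covers 2 new). Total picks: 4.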